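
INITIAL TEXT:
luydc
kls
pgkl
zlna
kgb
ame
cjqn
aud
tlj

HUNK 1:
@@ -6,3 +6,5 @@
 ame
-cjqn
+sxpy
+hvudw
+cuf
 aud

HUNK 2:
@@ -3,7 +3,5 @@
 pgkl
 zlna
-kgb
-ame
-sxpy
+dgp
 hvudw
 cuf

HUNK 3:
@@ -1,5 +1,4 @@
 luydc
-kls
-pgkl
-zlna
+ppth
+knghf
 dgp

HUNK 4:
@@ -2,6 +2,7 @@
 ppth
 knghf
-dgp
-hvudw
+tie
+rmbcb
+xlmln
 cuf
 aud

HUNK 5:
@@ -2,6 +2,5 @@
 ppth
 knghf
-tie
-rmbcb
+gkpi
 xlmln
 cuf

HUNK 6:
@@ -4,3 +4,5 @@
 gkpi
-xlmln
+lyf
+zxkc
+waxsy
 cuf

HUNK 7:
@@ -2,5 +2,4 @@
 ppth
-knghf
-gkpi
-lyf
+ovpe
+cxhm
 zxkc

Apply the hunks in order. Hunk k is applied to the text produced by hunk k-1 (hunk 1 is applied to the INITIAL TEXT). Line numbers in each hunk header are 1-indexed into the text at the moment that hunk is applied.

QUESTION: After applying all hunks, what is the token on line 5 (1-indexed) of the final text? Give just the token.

Hunk 1: at line 6 remove [cjqn] add [sxpy,hvudw,cuf] -> 11 lines: luydc kls pgkl zlna kgb ame sxpy hvudw cuf aud tlj
Hunk 2: at line 3 remove [kgb,ame,sxpy] add [dgp] -> 9 lines: luydc kls pgkl zlna dgp hvudw cuf aud tlj
Hunk 3: at line 1 remove [kls,pgkl,zlna] add [ppth,knghf] -> 8 lines: luydc ppth knghf dgp hvudw cuf aud tlj
Hunk 4: at line 2 remove [dgp,hvudw] add [tie,rmbcb,xlmln] -> 9 lines: luydc ppth knghf tie rmbcb xlmln cuf aud tlj
Hunk 5: at line 2 remove [tie,rmbcb] add [gkpi] -> 8 lines: luydc ppth knghf gkpi xlmln cuf aud tlj
Hunk 6: at line 4 remove [xlmln] add [lyf,zxkc,waxsy] -> 10 lines: luydc ppth knghf gkpi lyf zxkc waxsy cuf aud tlj
Hunk 7: at line 2 remove [knghf,gkpi,lyf] add [ovpe,cxhm] -> 9 lines: luydc ppth ovpe cxhm zxkc waxsy cuf aud tlj
Final line 5: zxkc

Answer: zxkc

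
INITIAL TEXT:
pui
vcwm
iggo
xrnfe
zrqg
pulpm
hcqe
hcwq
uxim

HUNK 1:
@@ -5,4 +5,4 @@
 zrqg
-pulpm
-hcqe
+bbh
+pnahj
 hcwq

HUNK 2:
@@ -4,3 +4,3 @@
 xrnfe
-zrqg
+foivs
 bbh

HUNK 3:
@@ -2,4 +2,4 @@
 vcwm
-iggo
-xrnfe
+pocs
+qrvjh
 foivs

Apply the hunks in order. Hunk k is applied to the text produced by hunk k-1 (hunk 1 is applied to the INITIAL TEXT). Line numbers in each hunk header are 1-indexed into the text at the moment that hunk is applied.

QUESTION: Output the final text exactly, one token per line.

Hunk 1: at line 5 remove [pulpm,hcqe] add [bbh,pnahj] -> 9 lines: pui vcwm iggo xrnfe zrqg bbh pnahj hcwq uxim
Hunk 2: at line 4 remove [zrqg] add [foivs] -> 9 lines: pui vcwm iggo xrnfe foivs bbh pnahj hcwq uxim
Hunk 3: at line 2 remove [iggo,xrnfe] add [pocs,qrvjh] -> 9 lines: pui vcwm pocs qrvjh foivs bbh pnahj hcwq uxim

Answer: pui
vcwm
pocs
qrvjh
foivs
bbh
pnahj
hcwq
uxim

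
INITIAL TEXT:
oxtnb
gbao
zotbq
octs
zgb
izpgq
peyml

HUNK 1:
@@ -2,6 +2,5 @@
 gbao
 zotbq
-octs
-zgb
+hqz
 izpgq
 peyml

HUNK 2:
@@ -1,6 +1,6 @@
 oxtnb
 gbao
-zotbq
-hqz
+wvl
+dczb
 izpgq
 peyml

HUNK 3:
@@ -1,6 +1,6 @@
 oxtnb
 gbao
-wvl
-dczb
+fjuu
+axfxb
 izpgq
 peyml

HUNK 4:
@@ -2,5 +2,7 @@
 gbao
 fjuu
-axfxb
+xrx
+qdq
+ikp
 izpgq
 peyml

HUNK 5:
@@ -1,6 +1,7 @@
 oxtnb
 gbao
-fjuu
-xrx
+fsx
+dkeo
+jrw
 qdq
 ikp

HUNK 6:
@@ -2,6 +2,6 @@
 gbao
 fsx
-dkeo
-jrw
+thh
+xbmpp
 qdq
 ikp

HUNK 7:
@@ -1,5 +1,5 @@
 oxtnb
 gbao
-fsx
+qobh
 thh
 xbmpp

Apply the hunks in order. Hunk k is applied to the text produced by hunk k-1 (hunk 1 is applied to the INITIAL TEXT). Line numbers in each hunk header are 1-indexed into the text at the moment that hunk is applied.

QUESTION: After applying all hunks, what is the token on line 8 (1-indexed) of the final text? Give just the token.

Answer: izpgq

Derivation:
Hunk 1: at line 2 remove [octs,zgb] add [hqz] -> 6 lines: oxtnb gbao zotbq hqz izpgq peyml
Hunk 2: at line 1 remove [zotbq,hqz] add [wvl,dczb] -> 6 lines: oxtnb gbao wvl dczb izpgq peyml
Hunk 3: at line 1 remove [wvl,dczb] add [fjuu,axfxb] -> 6 lines: oxtnb gbao fjuu axfxb izpgq peyml
Hunk 4: at line 2 remove [axfxb] add [xrx,qdq,ikp] -> 8 lines: oxtnb gbao fjuu xrx qdq ikp izpgq peyml
Hunk 5: at line 1 remove [fjuu,xrx] add [fsx,dkeo,jrw] -> 9 lines: oxtnb gbao fsx dkeo jrw qdq ikp izpgq peyml
Hunk 6: at line 2 remove [dkeo,jrw] add [thh,xbmpp] -> 9 lines: oxtnb gbao fsx thh xbmpp qdq ikp izpgq peyml
Hunk 7: at line 1 remove [fsx] add [qobh] -> 9 lines: oxtnb gbao qobh thh xbmpp qdq ikp izpgq peyml
Final line 8: izpgq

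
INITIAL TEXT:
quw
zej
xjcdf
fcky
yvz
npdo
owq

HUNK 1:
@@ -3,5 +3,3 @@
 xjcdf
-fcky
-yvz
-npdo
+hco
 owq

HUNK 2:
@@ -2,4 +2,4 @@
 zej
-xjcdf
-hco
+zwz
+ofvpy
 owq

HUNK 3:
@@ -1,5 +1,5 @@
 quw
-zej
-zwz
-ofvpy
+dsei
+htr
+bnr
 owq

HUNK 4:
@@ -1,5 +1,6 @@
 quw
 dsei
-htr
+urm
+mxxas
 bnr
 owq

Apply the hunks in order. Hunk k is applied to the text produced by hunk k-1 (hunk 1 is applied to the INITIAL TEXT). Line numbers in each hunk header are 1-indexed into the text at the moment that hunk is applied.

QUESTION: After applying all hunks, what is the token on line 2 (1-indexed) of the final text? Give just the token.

Answer: dsei

Derivation:
Hunk 1: at line 3 remove [fcky,yvz,npdo] add [hco] -> 5 lines: quw zej xjcdf hco owq
Hunk 2: at line 2 remove [xjcdf,hco] add [zwz,ofvpy] -> 5 lines: quw zej zwz ofvpy owq
Hunk 3: at line 1 remove [zej,zwz,ofvpy] add [dsei,htr,bnr] -> 5 lines: quw dsei htr bnr owq
Hunk 4: at line 1 remove [htr] add [urm,mxxas] -> 6 lines: quw dsei urm mxxas bnr owq
Final line 2: dsei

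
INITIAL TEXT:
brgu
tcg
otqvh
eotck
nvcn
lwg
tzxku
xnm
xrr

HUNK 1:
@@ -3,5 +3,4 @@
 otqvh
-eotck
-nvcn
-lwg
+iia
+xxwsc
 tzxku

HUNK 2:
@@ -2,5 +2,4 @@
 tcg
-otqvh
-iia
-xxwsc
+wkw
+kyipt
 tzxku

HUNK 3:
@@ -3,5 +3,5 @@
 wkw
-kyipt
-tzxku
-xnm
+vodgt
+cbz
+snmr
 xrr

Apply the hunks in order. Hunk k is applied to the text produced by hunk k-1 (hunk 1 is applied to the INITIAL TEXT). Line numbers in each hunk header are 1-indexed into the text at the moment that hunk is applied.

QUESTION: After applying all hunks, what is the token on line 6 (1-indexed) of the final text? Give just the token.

Answer: snmr

Derivation:
Hunk 1: at line 3 remove [eotck,nvcn,lwg] add [iia,xxwsc] -> 8 lines: brgu tcg otqvh iia xxwsc tzxku xnm xrr
Hunk 2: at line 2 remove [otqvh,iia,xxwsc] add [wkw,kyipt] -> 7 lines: brgu tcg wkw kyipt tzxku xnm xrr
Hunk 3: at line 3 remove [kyipt,tzxku,xnm] add [vodgt,cbz,snmr] -> 7 lines: brgu tcg wkw vodgt cbz snmr xrr
Final line 6: snmr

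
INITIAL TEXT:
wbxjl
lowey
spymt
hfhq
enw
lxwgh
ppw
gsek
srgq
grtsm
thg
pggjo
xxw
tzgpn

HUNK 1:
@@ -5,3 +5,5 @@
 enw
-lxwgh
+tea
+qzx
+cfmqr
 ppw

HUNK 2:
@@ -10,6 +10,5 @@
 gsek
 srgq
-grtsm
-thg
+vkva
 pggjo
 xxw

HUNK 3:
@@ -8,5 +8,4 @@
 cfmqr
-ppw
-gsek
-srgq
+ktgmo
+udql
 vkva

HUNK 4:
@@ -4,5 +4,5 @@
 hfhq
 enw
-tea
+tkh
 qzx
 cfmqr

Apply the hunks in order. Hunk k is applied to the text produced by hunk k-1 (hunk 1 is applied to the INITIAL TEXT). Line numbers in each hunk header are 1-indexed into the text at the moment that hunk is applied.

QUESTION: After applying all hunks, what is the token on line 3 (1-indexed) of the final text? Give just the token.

Answer: spymt

Derivation:
Hunk 1: at line 5 remove [lxwgh] add [tea,qzx,cfmqr] -> 16 lines: wbxjl lowey spymt hfhq enw tea qzx cfmqr ppw gsek srgq grtsm thg pggjo xxw tzgpn
Hunk 2: at line 10 remove [grtsm,thg] add [vkva] -> 15 lines: wbxjl lowey spymt hfhq enw tea qzx cfmqr ppw gsek srgq vkva pggjo xxw tzgpn
Hunk 3: at line 8 remove [ppw,gsek,srgq] add [ktgmo,udql] -> 14 lines: wbxjl lowey spymt hfhq enw tea qzx cfmqr ktgmo udql vkva pggjo xxw tzgpn
Hunk 4: at line 4 remove [tea] add [tkh] -> 14 lines: wbxjl lowey spymt hfhq enw tkh qzx cfmqr ktgmo udql vkva pggjo xxw tzgpn
Final line 3: spymt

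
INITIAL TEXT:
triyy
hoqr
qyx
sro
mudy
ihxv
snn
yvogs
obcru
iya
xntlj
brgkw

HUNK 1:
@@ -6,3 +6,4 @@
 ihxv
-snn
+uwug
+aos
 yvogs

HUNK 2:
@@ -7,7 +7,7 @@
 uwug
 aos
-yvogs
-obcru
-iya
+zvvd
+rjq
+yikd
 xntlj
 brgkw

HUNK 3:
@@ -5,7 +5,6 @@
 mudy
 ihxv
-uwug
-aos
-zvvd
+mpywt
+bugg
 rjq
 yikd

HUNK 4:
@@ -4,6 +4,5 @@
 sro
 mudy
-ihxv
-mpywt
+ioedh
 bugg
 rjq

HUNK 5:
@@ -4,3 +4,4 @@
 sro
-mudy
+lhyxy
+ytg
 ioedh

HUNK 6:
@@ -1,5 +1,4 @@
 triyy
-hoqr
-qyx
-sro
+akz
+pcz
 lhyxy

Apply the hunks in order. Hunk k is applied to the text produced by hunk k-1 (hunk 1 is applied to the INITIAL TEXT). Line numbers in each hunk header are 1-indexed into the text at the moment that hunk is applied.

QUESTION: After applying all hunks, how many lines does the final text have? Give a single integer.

Hunk 1: at line 6 remove [snn] add [uwug,aos] -> 13 lines: triyy hoqr qyx sro mudy ihxv uwug aos yvogs obcru iya xntlj brgkw
Hunk 2: at line 7 remove [yvogs,obcru,iya] add [zvvd,rjq,yikd] -> 13 lines: triyy hoqr qyx sro mudy ihxv uwug aos zvvd rjq yikd xntlj brgkw
Hunk 3: at line 5 remove [uwug,aos,zvvd] add [mpywt,bugg] -> 12 lines: triyy hoqr qyx sro mudy ihxv mpywt bugg rjq yikd xntlj brgkw
Hunk 4: at line 4 remove [ihxv,mpywt] add [ioedh] -> 11 lines: triyy hoqr qyx sro mudy ioedh bugg rjq yikd xntlj brgkw
Hunk 5: at line 4 remove [mudy] add [lhyxy,ytg] -> 12 lines: triyy hoqr qyx sro lhyxy ytg ioedh bugg rjq yikd xntlj brgkw
Hunk 6: at line 1 remove [hoqr,qyx,sro] add [akz,pcz] -> 11 lines: triyy akz pcz lhyxy ytg ioedh bugg rjq yikd xntlj brgkw
Final line count: 11

Answer: 11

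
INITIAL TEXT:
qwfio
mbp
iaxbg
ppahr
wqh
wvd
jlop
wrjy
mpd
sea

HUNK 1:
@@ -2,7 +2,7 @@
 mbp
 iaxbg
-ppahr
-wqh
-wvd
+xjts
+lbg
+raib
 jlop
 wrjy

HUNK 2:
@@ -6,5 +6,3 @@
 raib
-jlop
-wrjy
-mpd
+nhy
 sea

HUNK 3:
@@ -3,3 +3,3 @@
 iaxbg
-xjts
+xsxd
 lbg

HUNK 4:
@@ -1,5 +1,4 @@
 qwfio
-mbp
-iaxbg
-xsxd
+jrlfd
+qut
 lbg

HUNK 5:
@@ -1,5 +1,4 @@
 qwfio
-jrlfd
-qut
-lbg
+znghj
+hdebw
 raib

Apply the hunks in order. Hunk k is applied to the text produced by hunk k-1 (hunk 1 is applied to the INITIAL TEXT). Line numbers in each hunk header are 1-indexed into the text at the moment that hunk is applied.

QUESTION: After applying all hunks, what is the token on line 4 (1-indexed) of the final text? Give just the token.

Hunk 1: at line 2 remove [ppahr,wqh,wvd] add [xjts,lbg,raib] -> 10 lines: qwfio mbp iaxbg xjts lbg raib jlop wrjy mpd sea
Hunk 2: at line 6 remove [jlop,wrjy,mpd] add [nhy] -> 8 lines: qwfio mbp iaxbg xjts lbg raib nhy sea
Hunk 3: at line 3 remove [xjts] add [xsxd] -> 8 lines: qwfio mbp iaxbg xsxd lbg raib nhy sea
Hunk 4: at line 1 remove [mbp,iaxbg,xsxd] add [jrlfd,qut] -> 7 lines: qwfio jrlfd qut lbg raib nhy sea
Hunk 5: at line 1 remove [jrlfd,qut,lbg] add [znghj,hdebw] -> 6 lines: qwfio znghj hdebw raib nhy sea
Final line 4: raib

Answer: raib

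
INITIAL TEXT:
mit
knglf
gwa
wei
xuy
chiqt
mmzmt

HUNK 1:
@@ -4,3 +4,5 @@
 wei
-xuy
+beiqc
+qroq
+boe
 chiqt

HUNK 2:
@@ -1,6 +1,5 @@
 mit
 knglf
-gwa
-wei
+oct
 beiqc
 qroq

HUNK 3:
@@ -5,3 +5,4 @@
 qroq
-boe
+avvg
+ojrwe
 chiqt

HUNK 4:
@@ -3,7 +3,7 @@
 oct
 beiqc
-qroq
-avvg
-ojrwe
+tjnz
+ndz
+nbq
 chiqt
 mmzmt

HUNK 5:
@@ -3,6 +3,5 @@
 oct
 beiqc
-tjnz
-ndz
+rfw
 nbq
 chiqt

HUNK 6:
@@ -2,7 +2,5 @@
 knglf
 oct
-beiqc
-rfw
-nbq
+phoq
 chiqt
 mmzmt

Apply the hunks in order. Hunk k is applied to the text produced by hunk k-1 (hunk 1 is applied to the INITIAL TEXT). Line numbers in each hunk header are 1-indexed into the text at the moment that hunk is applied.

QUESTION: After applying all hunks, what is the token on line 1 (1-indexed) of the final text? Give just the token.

Answer: mit

Derivation:
Hunk 1: at line 4 remove [xuy] add [beiqc,qroq,boe] -> 9 lines: mit knglf gwa wei beiqc qroq boe chiqt mmzmt
Hunk 2: at line 1 remove [gwa,wei] add [oct] -> 8 lines: mit knglf oct beiqc qroq boe chiqt mmzmt
Hunk 3: at line 5 remove [boe] add [avvg,ojrwe] -> 9 lines: mit knglf oct beiqc qroq avvg ojrwe chiqt mmzmt
Hunk 4: at line 3 remove [qroq,avvg,ojrwe] add [tjnz,ndz,nbq] -> 9 lines: mit knglf oct beiqc tjnz ndz nbq chiqt mmzmt
Hunk 5: at line 3 remove [tjnz,ndz] add [rfw] -> 8 lines: mit knglf oct beiqc rfw nbq chiqt mmzmt
Hunk 6: at line 2 remove [beiqc,rfw,nbq] add [phoq] -> 6 lines: mit knglf oct phoq chiqt mmzmt
Final line 1: mit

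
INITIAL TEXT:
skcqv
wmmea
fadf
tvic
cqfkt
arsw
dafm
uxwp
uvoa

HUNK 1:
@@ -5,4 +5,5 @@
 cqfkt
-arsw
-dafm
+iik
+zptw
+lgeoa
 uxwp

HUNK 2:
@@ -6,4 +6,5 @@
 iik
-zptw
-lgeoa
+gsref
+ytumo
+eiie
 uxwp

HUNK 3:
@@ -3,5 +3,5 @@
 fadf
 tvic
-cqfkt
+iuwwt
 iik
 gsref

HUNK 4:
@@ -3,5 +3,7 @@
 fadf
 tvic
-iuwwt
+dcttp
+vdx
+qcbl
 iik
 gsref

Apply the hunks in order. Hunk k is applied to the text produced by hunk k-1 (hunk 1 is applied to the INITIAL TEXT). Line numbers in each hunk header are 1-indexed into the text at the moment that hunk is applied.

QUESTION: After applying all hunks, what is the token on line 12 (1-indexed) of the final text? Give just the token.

Answer: uxwp

Derivation:
Hunk 1: at line 5 remove [arsw,dafm] add [iik,zptw,lgeoa] -> 10 lines: skcqv wmmea fadf tvic cqfkt iik zptw lgeoa uxwp uvoa
Hunk 2: at line 6 remove [zptw,lgeoa] add [gsref,ytumo,eiie] -> 11 lines: skcqv wmmea fadf tvic cqfkt iik gsref ytumo eiie uxwp uvoa
Hunk 3: at line 3 remove [cqfkt] add [iuwwt] -> 11 lines: skcqv wmmea fadf tvic iuwwt iik gsref ytumo eiie uxwp uvoa
Hunk 4: at line 3 remove [iuwwt] add [dcttp,vdx,qcbl] -> 13 lines: skcqv wmmea fadf tvic dcttp vdx qcbl iik gsref ytumo eiie uxwp uvoa
Final line 12: uxwp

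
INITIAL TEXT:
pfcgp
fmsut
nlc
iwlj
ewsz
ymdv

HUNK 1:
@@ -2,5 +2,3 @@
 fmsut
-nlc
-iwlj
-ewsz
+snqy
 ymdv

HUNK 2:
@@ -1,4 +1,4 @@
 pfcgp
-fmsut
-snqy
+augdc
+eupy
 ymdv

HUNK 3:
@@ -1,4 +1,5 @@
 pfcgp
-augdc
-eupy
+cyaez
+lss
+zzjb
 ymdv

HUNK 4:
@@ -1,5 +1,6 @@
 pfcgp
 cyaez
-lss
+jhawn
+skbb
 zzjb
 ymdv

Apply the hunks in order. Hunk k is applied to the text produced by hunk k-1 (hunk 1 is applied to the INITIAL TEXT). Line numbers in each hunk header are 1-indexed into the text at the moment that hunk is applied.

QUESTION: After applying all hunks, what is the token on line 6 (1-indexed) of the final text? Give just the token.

Answer: ymdv

Derivation:
Hunk 1: at line 2 remove [nlc,iwlj,ewsz] add [snqy] -> 4 lines: pfcgp fmsut snqy ymdv
Hunk 2: at line 1 remove [fmsut,snqy] add [augdc,eupy] -> 4 lines: pfcgp augdc eupy ymdv
Hunk 3: at line 1 remove [augdc,eupy] add [cyaez,lss,zzjb] -> 5 lines: pfcgp cyaez lss zzjb ymdv
Hunk 4: at line 1 remove [lss] add [jhawn,skbb] -> 6 lines: pfcgp cyaez jhawn skbb zzjb ymdv
Final line 6: ymdv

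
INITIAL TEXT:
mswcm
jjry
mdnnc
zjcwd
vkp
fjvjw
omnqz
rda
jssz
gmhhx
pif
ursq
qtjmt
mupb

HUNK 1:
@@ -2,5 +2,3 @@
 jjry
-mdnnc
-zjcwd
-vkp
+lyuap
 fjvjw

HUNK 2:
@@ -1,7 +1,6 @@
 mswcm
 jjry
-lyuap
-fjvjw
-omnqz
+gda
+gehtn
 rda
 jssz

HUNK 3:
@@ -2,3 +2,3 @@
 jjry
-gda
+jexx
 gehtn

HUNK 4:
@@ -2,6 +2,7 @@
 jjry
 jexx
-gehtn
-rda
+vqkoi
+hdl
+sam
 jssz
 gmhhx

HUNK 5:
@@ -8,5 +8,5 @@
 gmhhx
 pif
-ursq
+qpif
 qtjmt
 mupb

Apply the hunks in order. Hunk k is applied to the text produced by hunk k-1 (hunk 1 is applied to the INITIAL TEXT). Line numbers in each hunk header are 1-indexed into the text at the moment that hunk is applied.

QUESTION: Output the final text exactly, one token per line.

Answer: mswcm
jjry
jexx
vqkoi
hdl
sam
jssz
gmhhx
pif
qpif
qtjmt
mupb

Derivation:
Hunk 1: at line 2 remove [mdnnc,zjcwd,vkp] add [lyuap] -> 12 lines: mswcm jjry lyuap fjvjw omnqz rda jssz gmhhx pif ursq qtjmt mupb
Hunk 2: at line 1 remove [lyuap,fjvjw,omnqz] add [gda,gehtn] -> 11 lines: mswcm jjry gda gehtn rda jssz gmhhx pif ursq qtjmt mupb
Hunk 3: at line 2 remove [gda] add [jexx] -> 11 lines: mswcm jjry jexx gehtn rda jssz gmhhx pif ursq qtjmt mupb
Hunk 4: at line 2 remove [gehtn,rda] add [vqkoi,hdl,sam] -> 12 lines: mswcm jjry jexx vqkoi hdl sam jssz gmhhx pif ursq qtjmt mupb
Hunk 5: at line 8 remove [ursq] add [qpif] -> 12 lines: mswcm jjry jexx vqkoi hdl sam jssz gmhhx pif qpif qtjmt mupb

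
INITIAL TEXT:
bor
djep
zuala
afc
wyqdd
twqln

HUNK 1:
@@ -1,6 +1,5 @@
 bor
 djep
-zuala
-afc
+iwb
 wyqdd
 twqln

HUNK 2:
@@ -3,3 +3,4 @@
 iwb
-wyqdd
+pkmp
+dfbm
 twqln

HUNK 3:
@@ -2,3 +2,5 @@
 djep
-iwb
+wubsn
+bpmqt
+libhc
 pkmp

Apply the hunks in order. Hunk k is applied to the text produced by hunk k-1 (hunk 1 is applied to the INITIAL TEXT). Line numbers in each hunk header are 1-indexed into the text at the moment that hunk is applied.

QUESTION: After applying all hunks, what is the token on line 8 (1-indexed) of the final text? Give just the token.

Hunk 1: at line 1 remove [zuala,afc] add [iwb] -> 5 lines: bor djep iwb wyqdd twqln
Hunk 2: at line 3 remove [wyqdd] add [pkmp,dfbm] -> 6 lines: bor djep iwb pkmp dfbm twqln
Hunk 3: at line 2 remove [iwb] add [wubsn,bpmqt,libhc] -> 8 lines: bor djep wubsn bpmqt libhc pkmp dfbm twqln
Final line 8: twqln

Answer: twqln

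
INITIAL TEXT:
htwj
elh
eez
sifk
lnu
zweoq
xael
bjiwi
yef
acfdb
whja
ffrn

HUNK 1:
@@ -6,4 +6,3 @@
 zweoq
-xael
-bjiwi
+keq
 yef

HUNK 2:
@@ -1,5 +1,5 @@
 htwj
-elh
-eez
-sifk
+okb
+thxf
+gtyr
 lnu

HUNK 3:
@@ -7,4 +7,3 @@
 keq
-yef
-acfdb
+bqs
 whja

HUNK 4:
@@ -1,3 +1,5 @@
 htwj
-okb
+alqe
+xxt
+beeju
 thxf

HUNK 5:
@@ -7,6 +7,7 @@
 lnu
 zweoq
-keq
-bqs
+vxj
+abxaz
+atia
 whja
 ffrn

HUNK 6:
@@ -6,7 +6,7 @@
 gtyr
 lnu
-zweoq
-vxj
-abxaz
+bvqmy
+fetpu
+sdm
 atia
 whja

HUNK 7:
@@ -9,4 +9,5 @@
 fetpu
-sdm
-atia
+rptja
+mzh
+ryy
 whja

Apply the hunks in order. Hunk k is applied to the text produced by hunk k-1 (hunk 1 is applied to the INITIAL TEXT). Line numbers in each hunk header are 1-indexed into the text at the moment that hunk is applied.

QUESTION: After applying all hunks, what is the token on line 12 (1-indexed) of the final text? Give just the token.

Answer: ryy

Derivation:
Hunk 1: at line 6 remove [xael,bjiwi] add [keq] -> 11 lines: htwj elh eez sifk lnu zweoq keq yef acfdb whja ffrn
Hunk 2: at line 1 remove [elh,eez,sifk] add [okb,thxf,gtyr] -> 11 lines: htwj okb thxf gtyr lnu zweoq keq yef acfdb whja ffrn
Hunk 3: at line 7 remove [yef,acfdb] add [bqs] -> 10 lines: htwj okb thxf gtyr lnu zweoq keq bqs whja ffrn
Hunk 4: at line 1 remove [okb] add [alqe,xxt,beeju] -> 12 lines: htwj alqe xxt beeju thxf gtyr lnu zweoq keq bqs whja ffrn
Hunk 5: at line 7 remove [keq,bqs] add [vxj,abxaz,atia] -> 13 lines: htwj alqe xxt beeju thxf gtyr lnu zweoq vxj abxaz atia whja ffrn
Hunk 6: at line 6 remove [zweoq,vxj,abxaz] add [bvqmy,fetpu,sdm] -> 13 lines: htwj alqe xxt beeju thxf gtyr lnu bvqmy fetpu sdm atia whja ffrn
Hunk 7: at line 9 remove [sdm,atia] add [rptja,mzh,ryy] -> 14 lines: htwj alqe xxt beeju thxf gtyr lnu bvqmy fetpu rptja mzh ryy whja ffrn
Final line 12: ryy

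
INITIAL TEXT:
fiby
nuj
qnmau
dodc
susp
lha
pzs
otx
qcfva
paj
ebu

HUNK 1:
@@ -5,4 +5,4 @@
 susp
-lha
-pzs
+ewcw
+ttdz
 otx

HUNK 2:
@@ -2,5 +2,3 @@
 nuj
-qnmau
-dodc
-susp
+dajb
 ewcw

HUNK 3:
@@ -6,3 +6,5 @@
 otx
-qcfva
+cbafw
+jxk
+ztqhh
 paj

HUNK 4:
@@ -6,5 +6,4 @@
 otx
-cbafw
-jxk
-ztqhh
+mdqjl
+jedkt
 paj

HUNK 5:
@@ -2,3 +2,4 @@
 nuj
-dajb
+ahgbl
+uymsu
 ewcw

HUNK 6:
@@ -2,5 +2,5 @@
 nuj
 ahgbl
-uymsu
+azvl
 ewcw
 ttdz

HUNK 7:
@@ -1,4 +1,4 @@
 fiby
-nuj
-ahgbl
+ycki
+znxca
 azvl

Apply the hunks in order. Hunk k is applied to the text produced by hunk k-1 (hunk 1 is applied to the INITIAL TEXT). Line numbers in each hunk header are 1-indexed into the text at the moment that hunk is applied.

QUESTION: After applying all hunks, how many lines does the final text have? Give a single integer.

Answer: 11

Derivation:
Hunk 1: at line 5 remove [lha,pzs] add [ewcw,ttdz] -> 11 lines: fiby nuj qnmau dodc susp ewcw ttdz otx qcfva paj ebu
Hunk 2: at line 2 remove [qnmau,dodc,susp] add [dajb] -> 9 lines: fiby nuj dajb ewcw ttdz otx qcfva paj ebu
Hunk 3: at line 6 remove [qcfva] add [cbafw,jxk,ztqhh] -> 11 lines: fiby nuj dajb ewcw ttdz otx cbafw jxk ztqhh paj ebu
Hunk 4: at line 6 remove [cbafw,jxk,ztqhh] add [mdqjl,jedkt] -> 10 lines: fiby nuj dajb ewcw ttdz otx mdqjl jedkt paj ebu
Hunk 5: at line 2 remove [dajb] add [ahgbl,uymsu] -> 11 lines: fiby nuj ahgbl uymsu ewcw ttdz otx mdqjl jedkt paj ebu
Hunk 6: at line 2 remove [uymsu] add [azvl] -> 11 lines: fiby nuj ahgbl azvl ewcw ttdz otx mdqjl jedkt paj ebu
Hunk 7: at line 1 remove [nuj,ahgbl] add [ycki,znxca] -> 11 lines: fiby ycki znxca azvl ewcw ttdz otx mdqjl jedkt paj ebu
Final line count: 11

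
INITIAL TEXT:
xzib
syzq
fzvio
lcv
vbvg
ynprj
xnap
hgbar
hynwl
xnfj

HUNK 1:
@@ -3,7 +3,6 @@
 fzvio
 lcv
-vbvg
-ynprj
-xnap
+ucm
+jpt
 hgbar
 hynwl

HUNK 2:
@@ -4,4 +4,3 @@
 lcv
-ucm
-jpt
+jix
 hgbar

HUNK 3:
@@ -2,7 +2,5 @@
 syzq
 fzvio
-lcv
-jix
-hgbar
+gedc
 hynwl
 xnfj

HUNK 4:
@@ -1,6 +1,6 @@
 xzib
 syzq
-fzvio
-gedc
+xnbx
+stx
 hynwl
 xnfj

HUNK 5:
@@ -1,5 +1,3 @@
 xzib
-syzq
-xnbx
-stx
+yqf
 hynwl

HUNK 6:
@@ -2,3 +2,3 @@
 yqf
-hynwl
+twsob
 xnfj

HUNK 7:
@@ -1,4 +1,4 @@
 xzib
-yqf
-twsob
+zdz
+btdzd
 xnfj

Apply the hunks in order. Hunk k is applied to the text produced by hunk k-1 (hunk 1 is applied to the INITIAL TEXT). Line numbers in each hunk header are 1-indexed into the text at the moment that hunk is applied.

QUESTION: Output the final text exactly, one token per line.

Hunk 1: at line 3 remove [vbvg,ynprj,xnap] add [ucm,jpt] -> 9 lines: xzib syzq fzvio lcv ucm jpt hgbar hynwl xnfj
Hunk 2: at line 4 remove [ucm,jpt] add [jix] -> 8 lines: xzib syzq fzvio lcv jix hgbar hynwl xnfj
Hunk 3: at line 2 remove [lcv,jix,hgbar] add [gedc] -> 6 lines: xzib syzq fzvio gedc hynwl xnfj
Hunk 4: at line 1 remove [fzvio,gedc] add [xnbx,stx] -> 6 lines: xzib syzq xnbx stx hynwl xnfj
Hunk 5: at line 1 remove [syzq,xnbx,stx] add [yqf] -> 4 lines: xzib yqf hynwl xnfj
Hunk 6: at line 2 remove [hynwl] add [twsob] -> 4 lines: xzib yqf twsob xnfj
Hunk 7: at line 1 remove [yqf,twsob] add [zdz,btdzd] -> 4 lines: xzib zdz btdzd xnfj

Answer: xzib
zdz
btdzd
xnfj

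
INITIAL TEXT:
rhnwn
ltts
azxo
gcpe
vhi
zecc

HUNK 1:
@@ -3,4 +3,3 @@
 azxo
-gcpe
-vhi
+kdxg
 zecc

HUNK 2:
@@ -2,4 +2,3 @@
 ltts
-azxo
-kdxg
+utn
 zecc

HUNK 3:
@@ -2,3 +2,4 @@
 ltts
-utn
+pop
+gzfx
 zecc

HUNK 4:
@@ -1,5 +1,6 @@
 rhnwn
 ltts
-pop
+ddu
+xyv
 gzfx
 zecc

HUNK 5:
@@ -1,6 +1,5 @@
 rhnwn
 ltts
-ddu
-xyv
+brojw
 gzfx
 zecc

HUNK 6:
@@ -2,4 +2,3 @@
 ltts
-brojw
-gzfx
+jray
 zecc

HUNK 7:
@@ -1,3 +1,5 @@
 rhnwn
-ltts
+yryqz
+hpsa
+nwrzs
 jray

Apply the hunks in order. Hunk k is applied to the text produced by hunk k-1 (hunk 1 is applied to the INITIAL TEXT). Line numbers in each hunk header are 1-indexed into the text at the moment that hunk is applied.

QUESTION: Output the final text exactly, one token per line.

Answer: rhnwn
yryqz
hpsa
nwrzs
jray
zecc

Derivation:
Hunk 1: at line 3 remove [gcpe,vhi] add [kdxg] -> 5 lines: rhnwn ltts azxo kdxg zecc
Hunk 2: at line 2 remove [azxo,kdxg] add [utn] -> 4 lines: rhnwn ltts utn zecc
Hunk 3: at line 2 remove [utn] add [pop,gzfx] -> 5 lines: rhnwn ltts pop gzfx zecc
Hunk 4: at line 1 remove [pop] add [ddu,xyv] -> 6 lines: rhnwn ltts ddu xyv gzfx zecc
Hunk 5: at line 1 remove [ddu,xyv] add [brojw] -> 5 lines: rhnwn ltts brojw gzfx zecc
Hunk 6: at line 2 remove [brojw,gzfx] add [jray] -> 4 lines: rhnwn ltts jray zecc
Hunk 7: at line 1 remove [ltts] add [yryqz,hpsa,nwrzs] -> 6 lines: rhnwn yryqz hpsa nwrzs jray zecc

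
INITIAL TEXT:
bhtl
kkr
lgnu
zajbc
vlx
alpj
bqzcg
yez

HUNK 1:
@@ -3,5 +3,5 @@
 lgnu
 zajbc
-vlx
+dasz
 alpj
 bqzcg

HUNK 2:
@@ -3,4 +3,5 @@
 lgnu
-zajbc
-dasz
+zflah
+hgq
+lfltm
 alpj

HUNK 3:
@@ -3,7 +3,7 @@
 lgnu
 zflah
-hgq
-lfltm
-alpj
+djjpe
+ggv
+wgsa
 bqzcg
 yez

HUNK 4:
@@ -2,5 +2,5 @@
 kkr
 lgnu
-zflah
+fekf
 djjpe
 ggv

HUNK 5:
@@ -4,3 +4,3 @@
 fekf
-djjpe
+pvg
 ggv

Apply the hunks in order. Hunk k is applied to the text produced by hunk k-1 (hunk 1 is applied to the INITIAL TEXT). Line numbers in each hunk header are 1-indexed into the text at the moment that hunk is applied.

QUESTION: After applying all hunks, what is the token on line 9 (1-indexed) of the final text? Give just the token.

Hunk 1: at line 3 remove [vlx] add [dasz] -> 8 lines: bhtl kkr lgnu zajbc dasz alpj bqzcg yez
Hunk 2: at line 3 remove [zajbc,dasz] add [zflah,hgq,lfltm] -> 9 lines: bhtl kkr lgnu zflah hgq lfltm alpj bqzcg yez
Hunk 3: at line 3 remove [hgq,lfltm,alpj] add [djjpe,ggv,wgsa] -> 9 lines: bhtl kkr lgnu zflah djjpe ggv wgsa bqzcg yez
Hunk 4: at line 2 remove [zflah] add [fekf] -> 9 lines: bhtl kkr lgnu fekf djjpe ggv wgsa bqzcg yez
Hunk 5: at line 4 remove [djjpe] add [pvg] -> 9 lines: bhtl kkr lgnu fekf pvg ggv wgsa bqzcg yez
Final line 9: yez

Answer: yez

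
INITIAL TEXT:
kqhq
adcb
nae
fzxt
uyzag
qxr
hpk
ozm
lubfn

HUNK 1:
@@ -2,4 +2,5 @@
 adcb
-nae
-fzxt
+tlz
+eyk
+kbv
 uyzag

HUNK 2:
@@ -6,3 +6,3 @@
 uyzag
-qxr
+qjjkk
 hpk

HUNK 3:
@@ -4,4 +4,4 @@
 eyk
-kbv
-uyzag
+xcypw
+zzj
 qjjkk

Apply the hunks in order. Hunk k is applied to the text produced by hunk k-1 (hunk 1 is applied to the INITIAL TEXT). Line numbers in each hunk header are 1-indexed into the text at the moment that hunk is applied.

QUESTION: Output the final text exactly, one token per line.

Answer: kqhq
adcb
tlz
eyk
xcypw
zzj
qjjkk
hpk
ozm
lubfn

Derivation:
Hunk 1: at line 2 remove [nae,fzxt] add [tlz,eyk,kbv] -> 10 lines: kqhq adcb tlz eyk kbv uyzag qxr hpk ozm lubfn
Hunk 2: at line 6 remove [qxr] add [qjjkk] -> 10 lines: kqhq adcb tlz eyk kbv uyzag qjjkk hpk ozm lubfn
Hunk 3: at line 4 remove [kbv,uyzag] add [xcypw,zzj] -> 10 lines: kqhq adcb tlz eyk xcypw zzj qjjkk hpk ozm lubfn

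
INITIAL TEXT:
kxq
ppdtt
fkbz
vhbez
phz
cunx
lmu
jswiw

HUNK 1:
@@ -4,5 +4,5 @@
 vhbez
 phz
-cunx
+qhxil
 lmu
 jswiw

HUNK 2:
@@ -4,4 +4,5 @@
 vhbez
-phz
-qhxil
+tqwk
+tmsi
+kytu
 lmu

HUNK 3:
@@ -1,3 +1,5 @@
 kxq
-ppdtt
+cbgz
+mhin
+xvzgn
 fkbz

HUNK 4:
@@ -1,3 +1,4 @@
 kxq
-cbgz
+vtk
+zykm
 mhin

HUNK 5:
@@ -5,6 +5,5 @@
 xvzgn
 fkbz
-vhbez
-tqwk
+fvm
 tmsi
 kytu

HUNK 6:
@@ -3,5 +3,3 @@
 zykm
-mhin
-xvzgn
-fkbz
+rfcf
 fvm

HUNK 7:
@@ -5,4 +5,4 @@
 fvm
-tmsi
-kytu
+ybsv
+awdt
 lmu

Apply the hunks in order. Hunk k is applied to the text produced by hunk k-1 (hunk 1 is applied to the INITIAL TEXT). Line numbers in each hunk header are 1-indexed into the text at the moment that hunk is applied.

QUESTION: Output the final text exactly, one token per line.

Answer: kxq
vtk
zykm
rfcf
fvm
ybsv
awdt
lmu
jswiw

Derivation:
Hunk 1: at line 4 remove [cunx] add [qhxil] -> 8 lines: kxq ppdtt fkbz vhbez phz qhxil lmu jswiw
Hunk 2: at line 4 remove [phz,qhxil] add [tqwk,tmsi,kytu] -> 9 lines: kxq ppdtt fkbz vhbez tqwk tmsi kytu lmu jswiw
Hunk 3: at line 1 remove [ppdtt] add [cbgz,mhin,xvzgn] -> 11 lines: kxq cbgz mhin xvzgn fkbz vhbez tqwk tmsi kytu lmu jswiw
Hunk 4: at line 1 remove [cbgz] add [vtk,zykm] -> 12 lines: kxq vtk zykm mhin xvzgn fkbz vhbez tqwk tmsi kytu lmu jswiw
Hunk 5: at line 5 remove [vhbez,tqwk] add [fvm] -> 11 lines: kxq vtk zykm mhin xvzgn fkbz fvm tmsi kytu lmu jswiw
Hunk 6: at line 3 remove [mhin,xvzgn,fkbz] add [rfcf] -> 9 lines: kxq vtk zykm rfcf fvm tmsi kytu lmu jswiw
Hunk 7: at line 5 remove [tmsi,kytu] add [ybsv,awdt] -> 9 lines: kxq vtk zykm rfcf fvm ybsv awdt lmu jswiw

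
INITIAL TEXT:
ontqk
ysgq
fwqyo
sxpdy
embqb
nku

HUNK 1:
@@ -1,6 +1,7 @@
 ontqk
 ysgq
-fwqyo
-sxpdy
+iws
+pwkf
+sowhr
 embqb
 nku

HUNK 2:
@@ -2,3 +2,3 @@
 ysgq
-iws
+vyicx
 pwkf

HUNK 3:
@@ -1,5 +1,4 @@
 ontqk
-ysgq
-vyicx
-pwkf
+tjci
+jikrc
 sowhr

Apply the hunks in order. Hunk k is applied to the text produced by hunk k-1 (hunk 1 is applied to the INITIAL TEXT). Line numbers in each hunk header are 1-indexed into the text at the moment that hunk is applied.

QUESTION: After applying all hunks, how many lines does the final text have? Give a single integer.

Hunk 1: at line 1 remove [fwqyo,sxpdy] add [iws,pwkf,sowhr] -> 7 lines: ontqk ysgq iws pwkf sowhr embqb nku
Hunk 2: at line 2 remove [iws] add [vyicx] -> 7 lines: ontqk ysgq vyicx pwkf sowhr embqb nku
Hunk 3: at line 1 remove [ysgq,vyicx,pwkf] add [tjci,jikrc] -> 6 lines: ontqk tjci jikrc sowhr embqb nku
Final line count: 6

Answer: 6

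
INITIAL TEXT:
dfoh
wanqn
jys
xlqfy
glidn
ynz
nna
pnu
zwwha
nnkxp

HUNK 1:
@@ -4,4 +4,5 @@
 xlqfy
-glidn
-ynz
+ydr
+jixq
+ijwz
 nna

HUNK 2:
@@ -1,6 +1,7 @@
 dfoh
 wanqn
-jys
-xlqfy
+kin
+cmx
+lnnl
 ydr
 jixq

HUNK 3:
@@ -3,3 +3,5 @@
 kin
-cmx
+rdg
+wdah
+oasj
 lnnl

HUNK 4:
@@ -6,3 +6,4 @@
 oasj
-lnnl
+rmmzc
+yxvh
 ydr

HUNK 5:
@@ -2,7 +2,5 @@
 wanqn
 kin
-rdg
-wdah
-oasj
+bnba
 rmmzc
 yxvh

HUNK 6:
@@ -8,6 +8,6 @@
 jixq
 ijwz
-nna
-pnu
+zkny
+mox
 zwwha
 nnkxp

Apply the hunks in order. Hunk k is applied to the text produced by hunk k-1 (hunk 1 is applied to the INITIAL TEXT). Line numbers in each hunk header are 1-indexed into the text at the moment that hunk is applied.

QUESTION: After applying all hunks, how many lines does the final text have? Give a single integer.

Answer: 13

Derivation:
Hunk 1: at line 4 remove [glidn,ynz] add [ydr,jixq,ijwz] -> 11 lines: dfoh wanqn jys xlqfy ydr jixq ijwz nna pnu zwwha nnkxp
Hunk 2: at line 1 remove [jys,xlqfy] add [kin,cmx,lnnl] -> 12 lines: dfoh wanqn kin cmx lnnl ydr jixq ijwz nna pnu zwwha nnkxp
Hunk 3: at line 3 remove [cmx] add [rdg,wdah,oasj] -> 14 lines: dfoh wanqn kin rdg wdah oasj lnnl ydr jixq ijwz nna pnu zwwha nnkxp
Hunk 4: at line 6 remove [lnnl] add [rmmzc,yxvh] -> 15 lines: dfoh wanqn kin rdg wdah oasj rmmzc yxvh ydr jixq ijwz nna pnu zwwha nnkxp
Hunk 5: at line 2 remove [rdg,wdah,oasj] add [bnba] -> 13 lines: dfoh wanqn kin bnba rmmzc yxvh ydr jixq ijwz nna pnu zwwha nnkxp
Hunk 6: at line 8 remove [nna,pnu] add [zkny,mox] -> 13 lines: dfoh wanqn kin bnba rmmzc yxvh ydr jixq ijwz zkny mox zwwha nnkxp
Final line count: 13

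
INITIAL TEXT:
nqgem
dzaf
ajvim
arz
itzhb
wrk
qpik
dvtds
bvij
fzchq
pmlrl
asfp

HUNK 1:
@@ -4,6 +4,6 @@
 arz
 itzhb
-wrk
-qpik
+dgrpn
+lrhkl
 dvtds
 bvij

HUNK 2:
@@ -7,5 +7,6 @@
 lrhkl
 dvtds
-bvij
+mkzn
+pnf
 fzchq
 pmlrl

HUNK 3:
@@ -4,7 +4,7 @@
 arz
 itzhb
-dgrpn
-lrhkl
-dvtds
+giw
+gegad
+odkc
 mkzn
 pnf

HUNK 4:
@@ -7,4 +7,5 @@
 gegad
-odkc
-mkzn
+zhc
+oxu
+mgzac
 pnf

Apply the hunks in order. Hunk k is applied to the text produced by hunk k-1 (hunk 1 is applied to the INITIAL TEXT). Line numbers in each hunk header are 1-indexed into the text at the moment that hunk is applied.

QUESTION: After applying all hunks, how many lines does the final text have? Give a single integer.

Answer: 14

Derivation:
Hunk 1: at line 4 remove [wrk,qpik] add [dgrpn,lrhkl] -> 12 lines: nqgem dzaf ajvim arz itzhb dgrpn lrhkl dvtds bvij fzchq pmlrl asfp
Hunk 2: at line 7 remove [bvij] add [mkzn,pnf] -> 13 lines: nqgem dzaf ajvim arz itzhb dgrpn lrhkl dvtds mkzn pnf fzchq pmlrl asfp
Hunk 3: at line 4 remove [dgrpn,lrhkl,dvtds] add [giw,gegad,odkc] -> 13 lines: nqgem dzaf ajvim arz itzhb giw gegad odkc mkzn pnf fzchq pmlrl asfp
Hunk 4: at line 7 remove [odkc,mkzn] add [zhc,oxu,mgzac] -> 14 lines: nqgem dzaf ajvim arz itzhb giw gegad zhc oxu mgzac pnf fzchq pmlrl asfp
Final line count: 14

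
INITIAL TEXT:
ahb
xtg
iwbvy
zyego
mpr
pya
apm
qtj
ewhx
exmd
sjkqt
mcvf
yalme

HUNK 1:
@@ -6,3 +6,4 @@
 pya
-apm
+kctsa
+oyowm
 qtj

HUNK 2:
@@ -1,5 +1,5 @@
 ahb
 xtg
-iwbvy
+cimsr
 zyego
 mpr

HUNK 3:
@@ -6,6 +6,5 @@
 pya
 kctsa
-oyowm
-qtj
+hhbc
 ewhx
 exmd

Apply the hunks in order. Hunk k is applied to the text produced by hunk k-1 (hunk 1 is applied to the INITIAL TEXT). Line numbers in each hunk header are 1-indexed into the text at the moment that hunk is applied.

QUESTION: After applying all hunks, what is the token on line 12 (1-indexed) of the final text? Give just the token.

Answer: mcvf

Derivation:
Hunk 1: at line 6 remove [apm] add [kctsa,oyowm] -> 14 lines: ahb xtg iwbvy zyego mpr pya kctsa oyowm qtj ewhx exmd sjkqt mcvf yalme
Hunk 2: at line 1 remove [iwbvy] add [cimsr] -> 14 lines: ahb xtg cimsr zyego mpr pya kctsa oyowm qtj ewhx exmd sjkqt mcvf yalme
Hunk 3: at line 6 remove [oyowm,qtj] add [hhbc] -> 13 lines: ahb xtg cimsr zyego mpr pya kctsa hhbc ewhx exmd sjkqt mcvf yalme
Final line 12: mcvf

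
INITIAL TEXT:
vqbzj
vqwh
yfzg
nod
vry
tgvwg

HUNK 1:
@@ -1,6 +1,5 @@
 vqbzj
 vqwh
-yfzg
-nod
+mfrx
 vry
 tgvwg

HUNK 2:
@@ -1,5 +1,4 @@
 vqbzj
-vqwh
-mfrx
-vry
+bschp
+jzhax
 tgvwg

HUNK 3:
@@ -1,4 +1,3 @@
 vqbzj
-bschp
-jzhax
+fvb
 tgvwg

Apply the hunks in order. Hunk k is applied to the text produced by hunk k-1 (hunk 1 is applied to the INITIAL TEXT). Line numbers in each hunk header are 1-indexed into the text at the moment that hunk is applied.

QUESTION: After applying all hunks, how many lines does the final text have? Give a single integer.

Answer: 3

Derivation:
Hunk 1: at line 1 remove [yfzg,nod] add [mfrx] -> 5 lines: vqbzj vqwh mfrx vry tgvwg
Hunk 2: at line 1 remove [vqwh,mfrx,vry] add [bschp,jzhax] -> 4 lines: vqbzj bschp jzhax tgvwg
Hunk 3: at line 1 remove [bschp,jzhax] add [fvb] -> 3 lines: vqbzj fvb tgvwg
Final line count: 3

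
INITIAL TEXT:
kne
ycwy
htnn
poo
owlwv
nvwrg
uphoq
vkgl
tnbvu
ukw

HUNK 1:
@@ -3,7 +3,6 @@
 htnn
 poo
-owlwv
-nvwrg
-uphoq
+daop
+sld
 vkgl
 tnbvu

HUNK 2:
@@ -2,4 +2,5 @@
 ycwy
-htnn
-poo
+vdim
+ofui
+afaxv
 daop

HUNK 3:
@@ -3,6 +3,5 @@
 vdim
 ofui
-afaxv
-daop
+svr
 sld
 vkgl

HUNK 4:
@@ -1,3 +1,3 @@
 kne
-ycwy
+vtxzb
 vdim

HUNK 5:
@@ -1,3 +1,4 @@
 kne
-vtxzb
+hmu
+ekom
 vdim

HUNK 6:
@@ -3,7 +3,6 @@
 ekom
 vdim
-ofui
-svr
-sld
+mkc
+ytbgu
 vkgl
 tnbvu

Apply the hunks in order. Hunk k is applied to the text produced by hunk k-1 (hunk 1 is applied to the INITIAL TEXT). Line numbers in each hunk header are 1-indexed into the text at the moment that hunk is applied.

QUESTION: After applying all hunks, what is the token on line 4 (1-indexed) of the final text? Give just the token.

Answer: vdim

Derivation:
Hunk 1: at line 3 remove [owlwv,nvwrg,uphoq] add [daop,sld] -> 9 lines: kne ycwy htnn poo daop sld vkgl tnbvu ukw
Hunk 2: at line 2 remove [htnn,poo] add [vdim,ofui,afaxv] -> 10 lines: kne ycwy vdim ofui afaxv daop sld vkgl tnbvu ukw
Hunk 3: at line 3 remove [afaxv,daop] add [svr] -> 9 lines: kne ycwy vdim ofui svr sld vkgl tnbvu ukw
Hunk 4: at line 1 remove [ycwy] add [vtxzb] -> 9 lines: kne vtxzb vdim ofui svr sld vkgl tnbvu ukw
Hunk 5: at line 1 remove [vtxzb] add [hmu,ekom] -> 10 lines: kne hmu ekom vdim ofui svr sld vkgl tnbvu ukw
Hunk 6: at line 3 remove [ofui,svr,sld] add [mkc,ytbgu] -> 9 lines: kne hmu ekom vdim mkc ytbgu vkgl tnbvu ukw
Final line 4: vdim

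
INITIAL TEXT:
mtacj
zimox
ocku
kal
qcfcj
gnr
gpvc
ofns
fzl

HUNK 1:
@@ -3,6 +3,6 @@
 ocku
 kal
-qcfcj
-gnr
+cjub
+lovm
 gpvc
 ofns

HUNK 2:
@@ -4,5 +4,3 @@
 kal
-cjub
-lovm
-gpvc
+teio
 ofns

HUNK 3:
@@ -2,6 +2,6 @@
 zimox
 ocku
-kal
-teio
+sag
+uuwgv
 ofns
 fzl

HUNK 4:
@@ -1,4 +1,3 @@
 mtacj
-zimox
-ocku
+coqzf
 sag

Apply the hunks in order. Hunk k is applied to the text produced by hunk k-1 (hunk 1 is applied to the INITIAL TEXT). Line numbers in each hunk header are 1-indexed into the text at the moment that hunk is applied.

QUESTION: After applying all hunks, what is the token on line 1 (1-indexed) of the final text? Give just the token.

Hunk 1: at line 3 remove [qcfcj,gnr] add [cjub,lovm] -> 9 lines: mtacj zimox ocku kal cjub lovm gpvc ofns fzl
Hunk 2: at line 4 remove [cjub,lovm,gpvc] add [teio] -> 7 lines: mtacj zimox ocku kal teio ofns fzl
Hunk 3: at line 2 remove [kal,teio] add [sag,uuwgv] -> 7 lines: mtacj zimox ocku sag uuwgv ofns fzl
Hunk 4: at line 1 remove [zimox,ocku] add [coqzf] -> 6 lines: mtacj coqzf sag uuwgv ofns fzl
Final line 1: mtacj

Answer: mtacj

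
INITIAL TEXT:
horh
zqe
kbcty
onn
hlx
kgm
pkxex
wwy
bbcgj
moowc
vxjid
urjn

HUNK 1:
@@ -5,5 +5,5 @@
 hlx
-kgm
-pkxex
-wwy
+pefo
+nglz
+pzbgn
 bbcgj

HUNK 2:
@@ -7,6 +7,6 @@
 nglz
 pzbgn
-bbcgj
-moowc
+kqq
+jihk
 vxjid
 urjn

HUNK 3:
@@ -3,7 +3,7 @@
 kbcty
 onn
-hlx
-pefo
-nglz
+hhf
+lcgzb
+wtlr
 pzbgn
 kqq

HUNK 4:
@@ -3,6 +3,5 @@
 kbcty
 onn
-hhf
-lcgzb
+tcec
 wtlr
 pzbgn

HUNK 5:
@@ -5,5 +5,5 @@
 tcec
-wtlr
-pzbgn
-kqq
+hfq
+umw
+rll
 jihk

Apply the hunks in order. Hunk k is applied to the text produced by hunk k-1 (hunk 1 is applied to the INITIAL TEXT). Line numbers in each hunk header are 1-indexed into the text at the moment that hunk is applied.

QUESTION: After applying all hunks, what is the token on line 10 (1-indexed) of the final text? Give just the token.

Hunk 1: at line 5 remove [kgm,pkxex,wwy] add [pefo,nglz,pzbgn] -> 12 lines: horh zqe kbcty onn hlx pefo nglz pzbgn bbcgj moowc vxjid urjn
Hunk 2: at line 7 remove [bbcgj,moowc] add [kqq,jihk] -> 12 lines: horh zqe kbcty onn hlx pefo nglz pzbgn kqq jihk vxjid urjn
Hunk 3: at line 3 remove [hlx,pefo,nglz] add [hhf,lcgzb,wtlr] -> 12 lines: horh zqe kbcty onn hhf lcgzb wtlr pzbgn kqq jihk vxjid urjn
Hunk 4: at line 3 remove [hhf,lcgzb] add [tcec] -> 11 lines: horh zqe kbcty onn tcec wtlr pzbgn kqq jihk vxjid urjn
Hunk 5: at line 5 remove [wtlr,pzbgn,kqq] add [hfq,umw,rll] -> 11 lines: horh zqe kbcty onn tcec hfq umw rll jihk vxjid urjn
Final line 10: vxjid

Answer: vxjid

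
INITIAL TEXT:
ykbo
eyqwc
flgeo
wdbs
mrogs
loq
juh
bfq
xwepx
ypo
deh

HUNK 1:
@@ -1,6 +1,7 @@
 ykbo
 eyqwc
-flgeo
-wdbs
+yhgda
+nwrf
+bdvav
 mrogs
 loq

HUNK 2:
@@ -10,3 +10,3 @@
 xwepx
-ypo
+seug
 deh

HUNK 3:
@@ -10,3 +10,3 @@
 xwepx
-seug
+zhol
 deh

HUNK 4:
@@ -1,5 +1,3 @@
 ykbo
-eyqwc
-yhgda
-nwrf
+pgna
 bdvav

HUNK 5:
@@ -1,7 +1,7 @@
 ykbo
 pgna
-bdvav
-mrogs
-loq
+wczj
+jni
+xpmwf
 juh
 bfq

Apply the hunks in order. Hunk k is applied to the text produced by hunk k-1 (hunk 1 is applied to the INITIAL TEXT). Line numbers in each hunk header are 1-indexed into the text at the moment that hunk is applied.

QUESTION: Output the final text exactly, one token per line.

Answer: ykbo
pgna
wczj
jni
xpmwf
juh
bfq
xwepx
zhol
deh

Derivation:
Hunk 1: at line 1 remove [flgeo,wdbs] add [yhgda,nwrf,bdvav] -> 12 lines: ykbo eyqwc yhgda nwrf bdvav mrogs loq juh bfq xwepx ypo deh
Hunk 2: at line 10 remove [ypo] add [seug] -> 12 lines: ykbo eyqwc yhgda nwrf bdvav mrogs loq juh bfq xwepx seug deh
Hunk 3: at line 10 remove [seug] add [zhol] -> 12 lines: ykbo eyqwc yhgda nwrf bdvav mrogs loq juh bfq xwepx zhol deh
Hunk 4: at line 1 remove [eyqwc,yhgda,nwrf] add [pgna] -> 10 lines: ykbo pgna bdvav mrogs loq juh bfq xwepx zhol deh
Hunk 5: at line 1 remove [bdvav,mrogs,loq] add [wczj,jni,xpmwf] -> 10 lines: ykbo pgna wczj jni xpmwf juh bfq xwepx zhol deh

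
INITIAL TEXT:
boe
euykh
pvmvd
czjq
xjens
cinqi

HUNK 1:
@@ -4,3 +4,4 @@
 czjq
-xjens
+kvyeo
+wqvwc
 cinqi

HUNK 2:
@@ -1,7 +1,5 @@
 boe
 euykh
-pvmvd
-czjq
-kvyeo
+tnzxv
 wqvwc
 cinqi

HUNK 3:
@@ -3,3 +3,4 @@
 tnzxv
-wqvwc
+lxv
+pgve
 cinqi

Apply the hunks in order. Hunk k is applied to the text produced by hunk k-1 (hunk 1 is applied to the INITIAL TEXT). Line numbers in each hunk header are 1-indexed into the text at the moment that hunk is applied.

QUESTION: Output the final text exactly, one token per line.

Answer: boe
euykh
tnzxv
lxv
pgve
cinqi

Derivation:
Hunk 1: at line 4 remove [xjens] add [kvyeo,wqvwc] -> 7 lines: boe euykh pvmvd czjq kvyeo wqvwc cinqi
Hunk 2: at line 1 remove [pvmvd,czjq,kvyeo] add [tnzxv] -> 5 lines: boe euykh tnzxv wqvwc cinqi
Hunk 3: at line 3 remove [wqvwc] add [lxv,pgve] -> 6 lines: boe euykh tnzxv lxv pgve cinqi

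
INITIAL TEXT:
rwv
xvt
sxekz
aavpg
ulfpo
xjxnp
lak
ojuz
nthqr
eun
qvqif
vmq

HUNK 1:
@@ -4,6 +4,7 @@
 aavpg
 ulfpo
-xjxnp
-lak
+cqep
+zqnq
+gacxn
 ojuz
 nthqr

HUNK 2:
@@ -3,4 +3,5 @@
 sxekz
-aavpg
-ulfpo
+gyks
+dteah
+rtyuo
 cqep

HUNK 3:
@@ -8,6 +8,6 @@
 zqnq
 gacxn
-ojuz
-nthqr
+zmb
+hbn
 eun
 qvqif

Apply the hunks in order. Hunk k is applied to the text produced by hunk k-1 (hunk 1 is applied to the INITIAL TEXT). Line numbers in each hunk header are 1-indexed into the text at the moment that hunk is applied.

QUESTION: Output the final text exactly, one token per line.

Answer: rwv
xvt
sxekz
gyks
dteah
rtyuo
cqep
zqnq
gacxn
zmb
hbn
eun
qvqif
vmq

Derivation:
Hunk 1: at line 4 remove [xjxnp,lak] add [cqep,zqnq,gacxn] -> 13 lines: rwv xvt sxekz aavpg ulfpo cqep zqnq gacxn ojuz nthqr eun qvqif vmq
Hunk 2: at line 3 remove [aavpg,ulfpo] add [gyks,dteah,rtyuo] -> 14 lines: rwv xvt sxekz gyks dteah rtyuo cqep zqnq gacxn ojuz nthqr eun qvqif vmq
Hunk 3: at line 8 remove [ojuz,nthqr] add [zmb,hbn] -> 14 lines: rwv xvt sxekz gyks dteah rtyuo cqep zqnq gacxn zmb hbn eun qvqif vmq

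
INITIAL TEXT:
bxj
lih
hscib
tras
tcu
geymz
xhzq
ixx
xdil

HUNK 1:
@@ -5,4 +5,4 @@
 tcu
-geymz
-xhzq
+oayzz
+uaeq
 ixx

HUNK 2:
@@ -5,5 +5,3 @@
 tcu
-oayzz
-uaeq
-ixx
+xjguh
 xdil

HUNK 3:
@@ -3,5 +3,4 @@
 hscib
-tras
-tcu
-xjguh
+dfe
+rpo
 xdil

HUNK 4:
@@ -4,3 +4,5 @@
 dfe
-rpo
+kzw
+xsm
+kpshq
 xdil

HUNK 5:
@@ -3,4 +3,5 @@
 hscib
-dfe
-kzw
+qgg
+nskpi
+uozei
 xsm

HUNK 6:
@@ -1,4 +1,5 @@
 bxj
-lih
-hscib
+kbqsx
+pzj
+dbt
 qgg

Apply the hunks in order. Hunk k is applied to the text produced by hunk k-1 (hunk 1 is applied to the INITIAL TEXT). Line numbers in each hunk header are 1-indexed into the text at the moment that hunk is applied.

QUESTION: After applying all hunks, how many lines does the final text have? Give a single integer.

Hunk 1: at line 5 remove [geymz,xhzq] add [oayzz,uaeq] -> 9 lines: bxj lih hscib tras tcu oayzz uaeq ixx xdil
Hunk 2: at line 5 remove [oayzz,uaeq,ixx] add [xjguh] -> 7 lines: bxj lih hscib tras tcu xjguh xdil
Hunk 3: at line 3 remove [tras,tcu,xjguh] add [dfe,rpo] -> 6 lines: bxj lih hscib dfe rpo xdil
Hunk 4: at line 4 remove [rpo] add [kzw,xsm,kpshq] -> 8 lines: bxj lih hscib dfe kzw xsm kpshq xdil
Hunk 5: at line 3 remove [dfe,kzw] add [qgg,nskpi,uozei] -> 9 lines: bxj lih hscib qgg nskpi uozei xsm kpshq xdil
Hunk 6: at line 1 remove [lih,hscib] add [kbqsx,pzj,dbt] -> 10 lines: bxj kbqsx pzj dbt qgg nskpi uozei xsm kpshq xdil
Final line count: 10

Answer: 10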